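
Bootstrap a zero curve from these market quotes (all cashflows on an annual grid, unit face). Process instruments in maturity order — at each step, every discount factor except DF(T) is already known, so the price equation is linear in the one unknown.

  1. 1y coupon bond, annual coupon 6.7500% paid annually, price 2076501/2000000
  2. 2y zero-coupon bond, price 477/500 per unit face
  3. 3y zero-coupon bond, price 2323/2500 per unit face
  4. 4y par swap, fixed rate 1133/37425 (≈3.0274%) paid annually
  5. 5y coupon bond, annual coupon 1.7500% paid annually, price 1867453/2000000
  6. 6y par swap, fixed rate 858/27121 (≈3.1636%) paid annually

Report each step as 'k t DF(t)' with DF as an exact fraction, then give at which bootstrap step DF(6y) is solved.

1 1 4863/5000
2 2 477/500
3 3 2323/2500
4 4 8867/10000
5 5 8533/10000
6 6 2071/2500
DF(6y) is solved at step 6

step 1 [1y] bond c/1=27/400: DF=(2076501/2000000 − 27/400·(0))/(1+27/400) = 4863/5000 ≈ 0.972600
step 2 [2y] zero: DF = P = 477/500 ≈ 0.954000
step 3 [3y] zero: DF = P = 2323/2500 ≈ 0.929200
step 4 [4y] swap r/1=1133/37425: DF=(1 − 1133/37425·(0.972600+0.954000+0.929200))/(1+1133/37425) = 8867/10000 ≈ 0.886700
step 5 [5y] bond c/1=7/400: DF=(1867453/2000000 − 7/400·(0.972600+0.954000+0.929200+0.886700))/(1+7/400) = 8533/10000 ≈ 0.853300
step 6 [6y] swap r/1=858/27121: DF=(1 − 858/27121·(0.972600+0.954000+0.929200+0.886700+0.853300))/(1+858/27121) = 2071/2500 ≈ 0.828400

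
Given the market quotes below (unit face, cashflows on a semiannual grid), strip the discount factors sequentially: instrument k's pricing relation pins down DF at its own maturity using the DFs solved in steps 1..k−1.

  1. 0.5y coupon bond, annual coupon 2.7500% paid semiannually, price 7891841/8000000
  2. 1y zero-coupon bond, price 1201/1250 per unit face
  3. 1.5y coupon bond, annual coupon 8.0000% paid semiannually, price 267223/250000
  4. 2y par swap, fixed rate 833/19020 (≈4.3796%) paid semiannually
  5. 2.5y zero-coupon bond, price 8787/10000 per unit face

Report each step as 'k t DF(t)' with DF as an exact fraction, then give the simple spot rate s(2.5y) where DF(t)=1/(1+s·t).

step 1 [0.5y] bond c/2=11/800: DF=(7891841/8000000 − 11/800·(0))/(1+11/800) = 9731/10000 ≈ 0.973100
step 2 [1y] zero: DF = P = 1201/1250 ≈ 0.960800
step 3 [1.5y] bond c/2=1/25: DF=(267223/250000 − 1/25·(0.973100+0.960800))/(1+1/25) = 4767/5000 ≈ 0.953400
step 4 [2y] swap r/2=833/38040: DF=(1 − 833/38040·(0.973100+0.960800+0.953400))/(1+833/38040) = 9167/10000 ≈ 0.916700
step 5 [2.5y] zero: DF = P = 8787/10000 ≈ 0.878700

1 1/2 9731/10000
2 1 1201/1250
3 3/2 4767/5000
4 2 9167/10000
5 5/2 8787/10000
s(2.5y) = (1/(8787/10000) − 1)/(5/2) = 2426/43935 ≈ 5.5218%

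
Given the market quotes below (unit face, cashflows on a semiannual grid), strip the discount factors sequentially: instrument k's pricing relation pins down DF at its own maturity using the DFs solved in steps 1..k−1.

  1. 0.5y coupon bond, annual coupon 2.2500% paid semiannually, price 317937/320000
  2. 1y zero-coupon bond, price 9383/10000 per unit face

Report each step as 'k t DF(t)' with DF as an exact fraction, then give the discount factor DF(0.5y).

1 1/2 393/400
2 1 9383/10000
DF(0.5y) = 393/400 ≈ 0.982500

step 1 [0.5y] bond c/2=9/800: DF=(317937/320000 − 9/800·(0))/(1+9/800) = 393/400 ≈ 0.982500
step 2 [1y] zero: DF = P = 9383/10000 ≈ 0.938300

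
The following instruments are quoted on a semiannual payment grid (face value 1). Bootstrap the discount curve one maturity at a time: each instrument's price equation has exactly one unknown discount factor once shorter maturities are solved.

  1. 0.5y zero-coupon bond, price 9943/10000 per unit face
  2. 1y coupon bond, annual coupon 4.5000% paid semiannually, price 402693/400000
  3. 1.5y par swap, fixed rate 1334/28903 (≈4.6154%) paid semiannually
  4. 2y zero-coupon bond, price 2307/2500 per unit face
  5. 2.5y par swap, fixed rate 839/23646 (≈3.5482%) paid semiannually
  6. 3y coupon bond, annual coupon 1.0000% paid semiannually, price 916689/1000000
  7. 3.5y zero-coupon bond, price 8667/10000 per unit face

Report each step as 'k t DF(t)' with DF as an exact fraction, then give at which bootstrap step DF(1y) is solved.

1 1/2 9943/10000
2 1 9627/10000
3 3/2 9333/10000
4 2 2307/2500
5 5/2 9161/10000
6 3 4443/5000
7 7/2 8667/10000
DF(1y) is solved at step 2

step 1 [0.5y] zero: DF = P = 9943/10000 ≈ 0.994300
step 2 [1y] bond c/2=9/400: DF=(402693/400000 − 9/400·(0.994300))/(1+9/400) = 9627/10000 ≈ 0.962700
step 3 [1.5y] swap r/2=667/28903: DF=(1 − 667/28903·(0.994300+0.962700))/(1+667/28903) = 9333/10000 ≈ 0.933300
step 4 [2y] zero: DF = P = 2307/2500 ≈ 0.922800
step 5 [2.5y] swap r/2=839/47292: DF=(1 − 839/47292·(0.994300+0.962700+0.933300+0.922800))/(1+839/47292) = 9161/10000 ≈ 0.916100
step 6 [3y] bond c/2=1/200: DF=(916689/1000000 − 1/200·(0.994300+0.962700+0.933300+0.922800+0.916100))/(1+1/200) = 4443/5000 ≈ 0.888600
step 7 [3.5y] zero: DF = P = 8667/10000 ≈ 0.866700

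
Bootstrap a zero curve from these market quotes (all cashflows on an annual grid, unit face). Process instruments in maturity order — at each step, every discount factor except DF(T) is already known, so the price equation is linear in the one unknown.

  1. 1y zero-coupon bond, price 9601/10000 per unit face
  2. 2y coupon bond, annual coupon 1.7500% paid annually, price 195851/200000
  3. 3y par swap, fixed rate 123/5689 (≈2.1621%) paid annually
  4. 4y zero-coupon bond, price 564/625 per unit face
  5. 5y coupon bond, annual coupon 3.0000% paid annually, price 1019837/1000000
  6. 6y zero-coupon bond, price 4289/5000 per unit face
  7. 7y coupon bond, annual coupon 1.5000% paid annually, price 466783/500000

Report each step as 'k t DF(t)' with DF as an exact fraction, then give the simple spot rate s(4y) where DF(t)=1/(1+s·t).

1 1 9601/10000
2 2 9459/10000
3 3 1877/2000
4 4 564/625
5 5 881/1000
6 6 4289/5000
7 7 8387/10000
s(4y) = (1/(564/625) − 1)/(4) = 61/2256 ≈ 2.7039%

step 1 [1y] zero: DF = P = 9601/10000 ≈ 0.960100
step 2 [2y] bond c/1=7/400: DF=(195851/200000 − 7/400·(0.960100))/(1+7/400) = 9459/10000 ≈ 0.945900
step 3 [3y] swap r/1=123/5689: DF=(1 − 123/5689·(0.960100+0.945900))/(1+123/5689) = 1877/2000 ≈ 0.938500
step 4 [4y] zero: DF = P = 564/625 ≈ 0.902400
step 5 [5y] bond c/1=3/100: DF=(1019837/1000000 − 3/100·(0.960100+0.945900+0.938500+0.902400))/(1+3/100) = 881/1000 ≈ 0.881000
step 6 [6y] zero: DF = P = 4289/5000 ≈ 0.857800
step 7 [7y] bond c/1=3/200: DF=(466783/500000 − 3/200·(0.960100+0.945900+0.938500+0.902400+0.881000+0.857800))/(1+3/200) = 8387/10000 ≈ 0.838700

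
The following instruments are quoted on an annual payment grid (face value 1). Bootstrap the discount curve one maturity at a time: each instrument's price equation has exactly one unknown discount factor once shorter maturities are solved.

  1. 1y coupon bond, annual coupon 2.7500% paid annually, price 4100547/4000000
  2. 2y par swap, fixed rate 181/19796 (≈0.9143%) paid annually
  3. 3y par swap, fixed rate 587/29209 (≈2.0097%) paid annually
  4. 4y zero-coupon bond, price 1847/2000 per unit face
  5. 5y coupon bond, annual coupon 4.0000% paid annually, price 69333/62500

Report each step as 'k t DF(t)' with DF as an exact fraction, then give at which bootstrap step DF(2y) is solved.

step 1 [1y] bond c/1=11/400: DF=(4100547/4000000 − 11/400·(0))/(1+11/400) = 9977/10000 ≈ 0.997700
step 2 [2y] swap r/1=181/19796: DF=(1 − 181/19796·(0.997700))/(1+181/19796) = 9819/10000 ≈ 0.981900
step 3 [3y] swap r/1=587/29209: DF=(1 − 587/29209·(0.997700+0.981900))/(1+587/29209) = 9413/10000 ≈ 0.941300
step 4 [4y] zero: DF = P = 1847/2000 ≈ 0.923500
step 5 [5y] bond c/1=1/25: DF=(69333/62500 − 1/25·(0.997700+0.981900+0.941300+0.923500))/(1+1/25) = 2297/2500 ≈ 0.918800

1 1 9977/10000
2 2 9819/10000
3 3 9413/10000
4 4 1847/2000
5 5 2297/2500
DF(2y) is solved at step 2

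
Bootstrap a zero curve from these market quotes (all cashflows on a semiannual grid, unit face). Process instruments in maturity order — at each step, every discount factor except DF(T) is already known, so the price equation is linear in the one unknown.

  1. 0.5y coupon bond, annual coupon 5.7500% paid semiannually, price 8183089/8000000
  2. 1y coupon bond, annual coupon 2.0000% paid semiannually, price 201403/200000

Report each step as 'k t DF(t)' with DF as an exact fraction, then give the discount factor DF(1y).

step 1 [0.5y] bond c/2=23/800: DF=(8183089/8000000 − 23/800·(0))/(1+23/800) = 9943/10000 ≈ 0.994300
step 2 [1y] bond c/2=1/100: DF=(201403/200000 − 1/100·(0.994300))/(1+1/100) = 617/625 ≈ 0.987200

1 1/2 9943/10000
2 1 617/625
DF(1y) = 617/625 ≈ 0.987200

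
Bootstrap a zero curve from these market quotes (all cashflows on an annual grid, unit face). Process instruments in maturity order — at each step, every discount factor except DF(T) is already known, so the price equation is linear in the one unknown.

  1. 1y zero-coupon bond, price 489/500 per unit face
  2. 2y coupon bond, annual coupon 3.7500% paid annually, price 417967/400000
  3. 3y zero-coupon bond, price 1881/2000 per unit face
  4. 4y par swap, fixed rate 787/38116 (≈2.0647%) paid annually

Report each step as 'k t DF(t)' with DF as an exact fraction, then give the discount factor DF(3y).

1 1 489/500
2 2 4859/5000
3 3 1881/2000
4 4 9213/10000
DF(3y) = 1881/2000 ≈ 0.940500

step 1 [1y] zero: DF = P = 489/500 ≈ 0.978000
step 2 [2y] bond c/1=3/80: DF=(417967/400000 − 3/80·(0.978000))/(1+3/80) = 4859/5000 ≈ 0.971800
step 3 [3y] zero: DF = P = 1881/2000 ≈ 0.940500
step 4 [4y] swap r/1=787/38116: DF=(1 − 787/38116·(0.978000+0.971800+0.940500))/(1+787/38116) = 9213/10000 ≈ 0.921300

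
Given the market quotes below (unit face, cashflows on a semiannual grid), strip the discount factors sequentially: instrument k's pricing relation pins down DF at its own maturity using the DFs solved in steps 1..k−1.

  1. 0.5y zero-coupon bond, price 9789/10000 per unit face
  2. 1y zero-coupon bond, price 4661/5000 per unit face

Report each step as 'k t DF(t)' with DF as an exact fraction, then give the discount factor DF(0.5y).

1 1/2 9789/10000
2 1 4661/5000
DF(0.5y) = 9789/10000 ≈ 0.978900

step 1 [0.5y] zero: DF = P = 9789/10000 ≈ 0.978900
step 2 [1y] zero: DF = P = 4661/5000 ≈ 0.932200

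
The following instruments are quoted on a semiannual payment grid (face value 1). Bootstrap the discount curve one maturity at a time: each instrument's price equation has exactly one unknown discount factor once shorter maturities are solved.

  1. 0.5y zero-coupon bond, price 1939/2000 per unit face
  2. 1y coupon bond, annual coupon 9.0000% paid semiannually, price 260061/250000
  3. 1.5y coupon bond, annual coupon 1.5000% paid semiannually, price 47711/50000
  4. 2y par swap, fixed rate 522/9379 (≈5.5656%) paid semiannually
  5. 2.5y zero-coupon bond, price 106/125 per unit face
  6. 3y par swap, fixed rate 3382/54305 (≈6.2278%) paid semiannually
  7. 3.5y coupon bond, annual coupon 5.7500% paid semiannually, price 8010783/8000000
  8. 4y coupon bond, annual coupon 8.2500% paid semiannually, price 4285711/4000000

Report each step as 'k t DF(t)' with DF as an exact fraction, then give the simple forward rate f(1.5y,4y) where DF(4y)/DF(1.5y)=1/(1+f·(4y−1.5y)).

step 1 [0.5y] zero: DF = P = 1939/2000 ≈ 0.969500
step 2 [1y] bond c/2=9/200: DF=(260061/250000 − 9/200·(0.969500))/(1+9/200) = 9537/10000 ≈ 0.953700
step 3 [1.5y] bond c/2=3/400: DF=(47711/50000 − 3/400·(0.969500+0.953700))/(1+3/400) = 583/625 ≈ 0.932800
step 4 [2y] swap r/2=261/9379: DF=(1 − 261/9379·(0.969500+0.953700+0.932800))/(1+261/9379) = 2239/2500 ≈ 0.895600
step 5 [2.5y] zero: DF = P = 106/125 ≈ 0.848000
step 6 [3y] swap r/2=1691/54305: DF=(1 − 1691/54305·(0.969500+0.953700+0.932800+0.895600+0.848000))/(1+1691/54305) = 8309/10000 ≈ 0.830900
step 7 [3.5y] bond c/2=23/800: DF=(8010783/8000000 − 23/800·(0.969500+0.953700+0.932800+0.895600+0.848000+0.830900))/(1+23/800) = 1027/1250 ≈ 0.821600
step 8 [4y] bond c/2=33/800: DF=(4285711/4000000 − 33/800·(0.969500+0.953700+0.932800+0.895600+0.848000+0.830900+0.821600))/(1+33/800) = 7813/10000 ≈ 0.781300

1 1/2 1939/2000
2 1 9537/10000
3 3/2 583/625
4 2 2239/2500
5 5/2 106/125
6 3 8309/10000
7 7/2 1027/1250
8 4 7813/10000
f(1.5y,4y) = ((583/625)/(7813/10000) − 1)/(5/2) = 606/7813 ≈ 7.7563%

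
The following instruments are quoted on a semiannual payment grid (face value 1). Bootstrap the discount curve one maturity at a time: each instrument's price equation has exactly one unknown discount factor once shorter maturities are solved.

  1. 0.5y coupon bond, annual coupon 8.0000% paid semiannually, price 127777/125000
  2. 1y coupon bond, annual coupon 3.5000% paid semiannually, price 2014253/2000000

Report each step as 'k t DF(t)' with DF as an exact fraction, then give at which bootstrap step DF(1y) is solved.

1 1/2 9829/10000
2 1 9729/10000
DF(1y) is solved at step 2

step 1 [0.5y] bond c/2=1/25: DF=(127777/125000 − 1/25·(0))/(1+1/25) = 9829/10000 ≈ 0.982900
step 2 [1y] bond c/2=7/400: DF=(2014253/2000000 − 7/400·(0.982900))/(1+7/400) = 9729/10000 ≈ 0.972900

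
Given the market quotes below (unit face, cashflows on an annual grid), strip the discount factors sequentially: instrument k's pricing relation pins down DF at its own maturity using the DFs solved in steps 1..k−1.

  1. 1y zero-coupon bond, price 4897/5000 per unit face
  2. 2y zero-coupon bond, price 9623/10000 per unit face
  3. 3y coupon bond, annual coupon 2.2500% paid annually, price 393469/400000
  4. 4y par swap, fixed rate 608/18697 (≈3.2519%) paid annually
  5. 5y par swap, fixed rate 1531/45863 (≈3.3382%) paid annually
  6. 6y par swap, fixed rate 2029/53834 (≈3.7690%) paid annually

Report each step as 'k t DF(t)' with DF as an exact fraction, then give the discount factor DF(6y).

1 1 4897/5000
2 2 9623/10000
3 3 9193/10000
4 4 549/625
5 5 8469/10000
6 6 7971/10000
DF(6y) = 7971/10000 ≈ 0.797100

step 1 [1y] zero: DF = P = 4897/5000 ≈ 0.979400
step 2 [2y] zero: DF = P = 9623/10000 ≈ 0.962300
step 3 [3y] bond c/1=9/400: DF=(393469/400000 − 9/400·(0.979400+0.962300))/(1+9/400) = 9193/10000 ≈ 0.919300
step 4 [4y] swap r/1=608/18697: DF=(1 − 608/18697·(0.979400+0.962300+0.919300))/(1+608/18697) = 549/625 ≈ 0.878400
step 5 [5y] swap r/1=1531/45863: DF=(1 − 1531/45863·(0.979400+0.962300+0.919300+0.878400))/(1+1531/45863) = 8469/10000 ≈ 0.846900
step 6 [6y] swap r/1=2029/53834: DF=(1 − 2029/53834·(0.979400+0.962300+0.919300+0.878400+0.846900))/(1+2029/53834) = 7971/10000 ≈ 0.797100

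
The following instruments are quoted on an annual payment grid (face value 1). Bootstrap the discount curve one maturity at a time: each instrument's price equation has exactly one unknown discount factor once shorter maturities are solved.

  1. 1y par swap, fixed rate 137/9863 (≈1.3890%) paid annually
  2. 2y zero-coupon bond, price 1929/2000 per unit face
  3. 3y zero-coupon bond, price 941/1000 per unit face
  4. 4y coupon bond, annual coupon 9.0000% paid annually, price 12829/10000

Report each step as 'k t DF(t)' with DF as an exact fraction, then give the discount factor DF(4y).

step 1 [1y] swap r/1=137/9863: DF=(1 − 137/9863·(0))/(1+137/9863) = 9863/10000 ≈ 0.986300
step 2 [2y] zero: DF = P = 1929/2000 ≈ 0.964500
step 3 [3y] zero: DF = P = 941/1000 ≈ 0.941000
step 4 [4y] bond c/1=9/100: DF=(12829/10000 − 9/100·(0.986300+0.964500+0.941000))/(1+9/100) = 4691/5000 ≈ 0.938200

1 1 9863/10000
2 2 1929/2000
3 3 941/1000
4 4 4691/5000
DF(4y) = 4691/5000 ≈ 0.938200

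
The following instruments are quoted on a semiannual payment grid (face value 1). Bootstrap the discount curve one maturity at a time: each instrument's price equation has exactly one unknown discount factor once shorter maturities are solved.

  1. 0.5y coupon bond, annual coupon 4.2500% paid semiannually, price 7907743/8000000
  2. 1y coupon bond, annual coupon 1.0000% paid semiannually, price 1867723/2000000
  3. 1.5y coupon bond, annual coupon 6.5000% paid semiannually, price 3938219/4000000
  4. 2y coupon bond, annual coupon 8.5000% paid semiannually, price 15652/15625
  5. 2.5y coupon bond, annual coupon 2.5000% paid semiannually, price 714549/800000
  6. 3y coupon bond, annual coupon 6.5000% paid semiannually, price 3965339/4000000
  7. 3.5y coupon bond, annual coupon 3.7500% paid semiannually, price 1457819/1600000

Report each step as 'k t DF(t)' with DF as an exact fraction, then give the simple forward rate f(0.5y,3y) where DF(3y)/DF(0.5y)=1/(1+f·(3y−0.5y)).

step 1 [0.5y] bond c/2=17/800: DF=(7907743/8000000 − 17/800·(0))/(1+17/800) = 9679/10000 ≈ 0.967900
step 2 [1y] bond c/2=1/200: DF=(1867723/2000000 − 1/200·(0.967900))/(1+1/200) = 2311/2500 ≈ 0.924400
step 3 [1.5y] bond c/2=13/400: DF=(3938219/4000000 − 13/400·(0.967900+0.924400))/(1+13/400) = 447/500 ≈ 0.894000
step 4 [2y] bond c/2=17/400: DF=(15652/15625 − 17/400·(0.967900+0.924400+0.894000))/(1+17/400) = 8473/10000 ≈ 0.847300
step 5 [2.5y] bond c/2=1/80: DF=(714549/800000 − 1/80·(0.967900+0.924400+0.894000+0.847300))/(1+1/80) = 8373/10000 ≈ 0.837300
step 6 [3y] bond c/2=13/400: DF=(3965339/4000000 − 13/400·(0.967900+0.924400+0.894000+0.847300+0.837300))/(1+13/400) = 4097/5000 ≈ 0.819400
step 7 [3.5y] bond c/2=3/160: DF=(1457819/1600000 − 3/160·(0.967900+0.924400+0.894000+0.847300+0.837300+0.819400))/(1+3/160) = 797/1000 ≈ 0.797000

1 1/2 9679/10000
2 1 2311/2500
3 3/2 447/500
4 2 8473/10000
5 5/2 8373/10000
6 3 4097/5000
7 7/2 797/1000
f(0.5y,3y) = ((9679/10000)/(4097/5000) − 1)/(5/2) = 297/4097 ≈ 7.2492%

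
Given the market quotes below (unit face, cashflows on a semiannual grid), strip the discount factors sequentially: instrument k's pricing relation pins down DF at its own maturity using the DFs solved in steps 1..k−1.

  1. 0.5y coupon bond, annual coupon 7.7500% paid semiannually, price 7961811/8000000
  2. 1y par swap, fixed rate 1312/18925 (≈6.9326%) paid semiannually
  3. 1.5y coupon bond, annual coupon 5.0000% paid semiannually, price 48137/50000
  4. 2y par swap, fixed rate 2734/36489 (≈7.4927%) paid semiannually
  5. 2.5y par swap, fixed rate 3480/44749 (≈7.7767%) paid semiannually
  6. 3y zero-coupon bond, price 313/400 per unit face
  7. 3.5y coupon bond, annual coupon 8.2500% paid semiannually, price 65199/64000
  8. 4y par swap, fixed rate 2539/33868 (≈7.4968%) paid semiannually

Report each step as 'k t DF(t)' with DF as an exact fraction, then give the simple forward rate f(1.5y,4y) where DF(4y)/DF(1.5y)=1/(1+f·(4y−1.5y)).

1 1/2 9581/10000
2 1 584/625
3 3/2 8931/10000
4 2 8633/10000
5 5/2 413/500
6 3 313/400
7 7/2 7701/10000
8 4 7461/10000
f(1.5y,4y) = ((8931/10000)/(7461/10000) − 1)/(5/2) = 196/2487 ≈ 7.8810%

step 1 [0.5y] bond c/2=31/800: DF=(7961811/8000000 − 31/800·(0))/(1+31/800) = 9581/10000 ≈ 0.958100
step 2 [1y] swap r/2=656/18925: DF=(1 − 656/18925·(0.958100))/(1+656/18925) = 584/625 ≈ 0.934400
step 3 [1.5y] bond c/2=1/40: DF=(48137/50000 − 1/40·(0.958100+0.934400))/(1+1/40) = 8931/10000 ≈ 0.893100
step 4 [2y] swap r/2=1367/36489: DF=(1 − 1367/36489·(0.958100+0.934400+0.893100))/(1+1367/36489) = 8633/10000 ≈ 0.863300
step 5 [2.5y] swap r/2=1740/44749: DF=(1 − 1740/44749·(0.958100+0.934400+0.893100+0.863300))/(1+1740/44749) = 413/500 ≈ 0.826000
step 6 [3y] zero: DF = P = 313/400 ≈ 0.782500
step 7 [3.5y] bond c/2=33/800: DF=(65199/64000 − 33/800·(0.958100+0.934400+0.893100+0.863300+0.826000+0.782500))/(1+33/800) = 7701/10000 ≈ 0.770100
step 8 [4y] swap r/2=2539/67736: DF=(1 − 2539/67736·(0.958100+0.934400+0.893100+0.863300+0.826000+0.782500+0.770100))/(1+2539/67736) = 7461/10000 ≈ 0.746100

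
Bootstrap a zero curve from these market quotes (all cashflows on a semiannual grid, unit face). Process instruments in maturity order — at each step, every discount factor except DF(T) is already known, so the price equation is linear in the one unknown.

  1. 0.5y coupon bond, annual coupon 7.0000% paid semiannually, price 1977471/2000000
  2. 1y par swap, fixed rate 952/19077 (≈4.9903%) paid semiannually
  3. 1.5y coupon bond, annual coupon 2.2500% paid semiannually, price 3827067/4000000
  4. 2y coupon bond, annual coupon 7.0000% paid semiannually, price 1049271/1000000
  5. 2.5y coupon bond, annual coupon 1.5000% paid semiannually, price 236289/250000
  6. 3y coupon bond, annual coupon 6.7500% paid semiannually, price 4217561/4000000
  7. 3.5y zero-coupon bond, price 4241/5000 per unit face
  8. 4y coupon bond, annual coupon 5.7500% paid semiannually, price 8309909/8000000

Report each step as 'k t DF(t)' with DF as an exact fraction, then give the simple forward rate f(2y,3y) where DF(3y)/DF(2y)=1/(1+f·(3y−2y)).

1 1/2 9553/10000
2 1 2381/2500
3 3/2 9249/10000
4 2 459/500
5 5/2 4551/5000
6 3 4339/5000
7 7/2 4241/5000
8 4 1663/2000
f(2y,3y) = ((459/500)/(4339/5000) − 1)/(1) = 251/4339 ≈ 5.7847%

step 1 [0.5y] bond c/2=7/200: DF=(1977471/2000000 − 7/200·(0))/(1+7/200) = 9553/10000 ≈ 0.955300
step 2 [1y] swap r/2=476/19077: DF=(1 − 476/19077·(0.955300))/(1+476/19077) = 2381/2500 ≈ 0.952400
step 3 [1.5y] bond c/2=9/800: DF=(3827067/4000000 − 9/800·(0.955300+0.952400))/(1+9/800) = 9249/10000 ≈ 0.924900
step 4 [2y] bond c/2=7/200: DF=(1049271/1000000 − 7/200·(0.955300+0.952400+0.924900))/(1+7/200) = 459/500 ≈ 0.918000
step 5 [2.5y] bond c/2=3/400: DF=(236289/250000 − 3/400·(0.955300+0.952400+0.924900+0.918000))/(1+3/400) = 4551/5000 ≈ 0.910200
step 6 [3y] bond c/2=27/800: DF=(4217561/4000000 − 27/800·(0.955300+0.952400+0.924900+0.918000+0.910200))/(1+27/800) = 4339/5000 ≈ 0.867800
step 7 [3.5y] zero: DF = P = 4241/5000 ≈ 0.848200
step 8 [4y] bond c/2=23/800: DF=(8309909/8000000 − 23/800·(0.955300+0.952400+0.924900+0.918000+0.910200+0.867800+0.848200))/(1+23/800) = 1663/2000 ≈ 0.831500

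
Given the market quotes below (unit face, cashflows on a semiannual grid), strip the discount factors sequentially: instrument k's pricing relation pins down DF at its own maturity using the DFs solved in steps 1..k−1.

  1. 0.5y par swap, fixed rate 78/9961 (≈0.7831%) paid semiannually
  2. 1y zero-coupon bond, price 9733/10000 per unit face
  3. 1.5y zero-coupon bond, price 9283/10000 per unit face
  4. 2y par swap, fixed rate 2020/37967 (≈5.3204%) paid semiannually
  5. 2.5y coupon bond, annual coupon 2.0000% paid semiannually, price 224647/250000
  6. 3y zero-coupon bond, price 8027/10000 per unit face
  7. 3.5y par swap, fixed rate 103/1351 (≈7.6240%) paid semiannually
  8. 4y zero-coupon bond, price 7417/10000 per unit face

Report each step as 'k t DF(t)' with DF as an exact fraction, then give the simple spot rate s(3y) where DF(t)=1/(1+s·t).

1 1/2 9961/10000
2 1 9733/10000
3 3/2 9283/10000
4 2 899/1000
5 5/2 8521/10000
6 3 8027/10000
7 7/2 7631/10000
8 4 7417/10000
s(3y) = (1/(8027/10000) − 1)/(3) = 1973/24081 ≈ 8.1932%

step 1 [0.5y] swap r/2=39/9961: DF=(1 − 39/9961·(0))/(1+39/9961) = 9961/10000 ≈ 0.996100
step 2 [1y] zero: DF = P = 9733/10000 ≈ 0.973300
step 3 [1.5y] zero: DF = P = 9283/10000 ≈ 0.928300
step 4 [2y] swap r/2=1010/37967: DF=(1 − 1010/37967·(0.996100+0.973300+0.928300))/(1+1010/37967) = 899/1000 ≈ 0.899000
step 5 [2.5y] bond c/2=1/100: DF=(224647/250000 − 1/100·(0.996100+0.973300+0.928300+0.899000))/(1+1/100) = 8521/10000 ≈ 0.852100
step 6 [3y] zero: DF = P = 8027/10000 ≈ 0.802700
step 7 [3.5y] swap r/2=103/2702: DF=(1 − 103/2702·(0.996100+0.973300+0.928300+0.899000+0.852100+0.802700))/(1+103/2702) = 7631/10000 ≈ 0.763100
step 8 [4y] zero: DF = P = 7417/10000 ≈ 0.741700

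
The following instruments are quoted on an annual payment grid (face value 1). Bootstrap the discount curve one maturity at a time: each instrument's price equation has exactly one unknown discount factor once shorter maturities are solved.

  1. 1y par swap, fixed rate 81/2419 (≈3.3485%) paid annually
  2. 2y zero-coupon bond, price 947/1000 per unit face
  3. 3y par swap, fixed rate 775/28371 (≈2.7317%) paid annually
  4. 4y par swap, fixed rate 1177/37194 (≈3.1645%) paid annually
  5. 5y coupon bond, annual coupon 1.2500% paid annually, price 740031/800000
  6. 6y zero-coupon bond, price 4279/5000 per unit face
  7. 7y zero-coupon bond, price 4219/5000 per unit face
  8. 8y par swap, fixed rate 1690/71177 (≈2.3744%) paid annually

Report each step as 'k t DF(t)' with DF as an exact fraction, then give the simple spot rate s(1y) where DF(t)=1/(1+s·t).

step 1 [1y] swap r/1=81/2419: DF=(1 − 81/2419·(0))/(1+81/2419) = 2419/2500 ≈ 0.967600
step 2 [2y] zero: DF = P = 947/1000 ≈ 0.947000
step 3 [3y] swap r/1=775/28371: DF=(1 − 775/28371·(0.967600+0.947000))/(1+775/28371) = 369/400 ≈ 0.922500
step 4 [4y] swap r/1=1177/37194: DF=(1 − 1177/37194·(0.967600+0.947000+0.922500))/(1+1177/37194) = 8823/10000 ≈ 0.882300
step 5 [5y] bond c/1=1/80: DF=(740031/800000 − 1/80·(0.967600+0.947000+0.922500+0.882300))/(1+1/80) = 8677/10000 ≈ 0.867700
step 6 [6y] zero: DF = P = 4279/5000 ≈ 0.855800
step 7 [7y] zero: DF = P = 4219/5000 ≈ 0.843800
step 8 [8y] swap r/1=1690/71177: DF=(1 − 1690/71177·(0.967600+0.947000+0.922500+0.882300+0.867700+0.855800+0.843800))/(1+1690/71177) = 831/1000 ≈ 0.831000

1 1 2419/2500
2 2 947/1000
3 3 369/400
4 4 8823/10000
5 5 8677/10000
6 6 4279/5000
7 7 4219/5000
8 8 831/1000
s(1y) = (1/(2419/2500) − 1)/(1) = 81/2419 ≈ 3.3485%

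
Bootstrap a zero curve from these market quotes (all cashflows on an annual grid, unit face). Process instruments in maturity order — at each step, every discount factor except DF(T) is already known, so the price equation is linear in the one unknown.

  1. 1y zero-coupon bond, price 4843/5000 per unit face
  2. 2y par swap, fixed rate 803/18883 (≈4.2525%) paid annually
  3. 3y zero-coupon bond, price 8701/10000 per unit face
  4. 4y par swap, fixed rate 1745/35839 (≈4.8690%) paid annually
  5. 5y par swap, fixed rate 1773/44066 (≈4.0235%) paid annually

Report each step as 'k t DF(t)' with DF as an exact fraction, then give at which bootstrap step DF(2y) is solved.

step 1 [1y] zero: DF = P = 4843/5000 ≈ 0.968600
step 2 [2y] swap r/1=803/18883: DF=(1 − 803/18883·(0.968600))/(1+803/18883) = 9197/10000 ≈ 0.919700
step 3 [3y] zero: DF = P = 8701/10000 ≈ 0.870100
step 4 [4y] swap r/1=1745/35839: DF=(1 − 1745/35839·(0.968600+0.919700+0.870100))/(1+1745/35839) = 1651/2000 ≈ 0.825500
step 5 [5y] swap r/1=1773/44066: DF=(1 − 1773/44066·(0.968600+0.919700+0.870100+0.825500))/(1+1773/44066) = 8227/10000 ≈ 0.822700

1 1 4843/5000
2 2 9197/10000
3 3 8701/10000
4 4 1651/2000
5 5 8227/10000
DF(2y) is solved at step 2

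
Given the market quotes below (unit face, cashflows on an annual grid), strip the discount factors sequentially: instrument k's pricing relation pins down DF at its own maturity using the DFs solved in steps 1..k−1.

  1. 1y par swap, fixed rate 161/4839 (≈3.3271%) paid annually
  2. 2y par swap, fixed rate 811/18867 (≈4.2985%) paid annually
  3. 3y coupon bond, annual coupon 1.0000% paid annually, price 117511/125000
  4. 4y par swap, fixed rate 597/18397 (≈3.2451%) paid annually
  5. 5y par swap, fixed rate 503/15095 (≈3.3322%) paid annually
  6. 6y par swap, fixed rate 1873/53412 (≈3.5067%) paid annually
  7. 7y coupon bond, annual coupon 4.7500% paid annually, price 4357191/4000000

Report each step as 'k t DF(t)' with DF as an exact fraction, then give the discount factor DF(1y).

1 1 4839/5000
2 2 9189/10000
3 3 9121/10000
4 4 4403/5000
5 5 8491/10000
6 6 8127/10000
7 7 7977/10000
DF(1y) = 4839/5000 ≈ 0.967800

step 1 [1y] swap r/1=161/4839: DF=(1 − 161/4839·(0))/(1+161/4839) = 4839/5000 ≈ 0.967800
step 2 [2y] swap r/1=811/18867: DF=(1 − 811/18867·(0.967800))/(1+811/18867) = 9189/10000 ≈ 0.918900
step 3 [3y] bond c/1=1/100: DF=(117511/125000 − 1/100·(0.967800+0.918900))/(1+1/100) = 9121/10000 ≈ 0.912100
step 4 [4y] swap r/1=597/18397: DF=(1 − 597/18397·(0.967800+0.918900+0.912100))/(1+597/18397) = 4403/5000 ≈ 0.880600
step 5 [5y] swap r/1=503/15095: DF=(1 − 503/15095·(0.967800+0.918900+0.912100+0.880600))/(1+503/15095) = 8491/10000 ≈ 0.849100
step 6 [6y] swap r/1=1873/53412: DF=(1 − 1873/53412·(0.967800+0.918900+0.912100+0.880600+0.849100))/(1+1873/53412) = 8127/10000 ≈ 0.812700
step 7 [7y] bond c/1=19/400: DF=(4357191/4000000 − 19/400·(0.967800+0.918900+0.912100+0.880600+0.849100+0.812700))/(1+19/400) = 7977/10000 ≈ 0.797700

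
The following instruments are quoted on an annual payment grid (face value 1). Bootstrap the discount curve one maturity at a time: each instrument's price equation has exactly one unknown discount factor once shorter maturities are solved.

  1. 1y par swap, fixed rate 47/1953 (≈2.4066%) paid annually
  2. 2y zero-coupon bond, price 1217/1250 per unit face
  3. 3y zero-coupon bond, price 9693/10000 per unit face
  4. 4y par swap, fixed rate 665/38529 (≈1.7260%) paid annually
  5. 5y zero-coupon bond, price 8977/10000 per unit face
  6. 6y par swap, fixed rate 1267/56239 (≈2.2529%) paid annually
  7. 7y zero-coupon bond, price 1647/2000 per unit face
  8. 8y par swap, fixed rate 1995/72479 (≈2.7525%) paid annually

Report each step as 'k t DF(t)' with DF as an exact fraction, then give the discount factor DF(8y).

1 1 1953/2000
2 2 1217/1250
3 3 9693/10000
4 4 1867/2000
5 5 8977/10000
6 6 8733/10000
7 7 1647/2000
8 8 1601/2000
DF(8y) = 1601/2000 ≈ 0.800500

step 1 [1y] swap r/1=47/1953: DF=(1 − 47/1953·(0))/(1+47/1953) = 1953/2000 ≈ 0.976500
step 2 [2y] zero: DF = P = 1217/1250 ≈ 0.973600
step 3 [3y] zero: DF = P = 9693/10000 ≈ 0.969300
step 4 [4y] swap r/1=665/38529: DF=(1 − 665/38529·(0.976500+0.973600+0.969300))/(1+665/38529) = 1867/2000 ≈ 0.933500
step 5 [5y] zero: DF = P = 8977/10000 ≈ 0.897700
step 6 [6y] swap r/1=1267/56239: DF=(1 − 1267/56239·(0.976500+0.973600+0.969300+0.933500+0.897700))/(1+1267/56239) = 8733/10000 ≈ 0.873300
step 7 [7y] zero: DF = P = 1647/2000 ≈ 0.823500
step 8 [8y] swap r/1=1995/72479: DF=(1 − 1995/72479·(0.976500+0.973600+0.969300+0.933500+0.897700+0.873300+0.823500))/(1+1995/72479) = 1601/2000 ≈ 0.800500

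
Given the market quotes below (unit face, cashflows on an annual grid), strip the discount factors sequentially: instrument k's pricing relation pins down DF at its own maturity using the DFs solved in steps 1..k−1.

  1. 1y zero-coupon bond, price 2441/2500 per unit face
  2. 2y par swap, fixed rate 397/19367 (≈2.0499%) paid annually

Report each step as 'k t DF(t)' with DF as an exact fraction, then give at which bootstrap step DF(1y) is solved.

1 1 2441/2500
2 2 9603/10000
DF(1y) is solved at step 1

step 1 [1y] zero: DF = P = 2441/2500 ≈ 0.976400
step 2 [2y] swap r/1=397/19367: DF=(1 − 397/19367·(0.976400))/(1+397/19367) = 9603/10000 ≈ 0.960300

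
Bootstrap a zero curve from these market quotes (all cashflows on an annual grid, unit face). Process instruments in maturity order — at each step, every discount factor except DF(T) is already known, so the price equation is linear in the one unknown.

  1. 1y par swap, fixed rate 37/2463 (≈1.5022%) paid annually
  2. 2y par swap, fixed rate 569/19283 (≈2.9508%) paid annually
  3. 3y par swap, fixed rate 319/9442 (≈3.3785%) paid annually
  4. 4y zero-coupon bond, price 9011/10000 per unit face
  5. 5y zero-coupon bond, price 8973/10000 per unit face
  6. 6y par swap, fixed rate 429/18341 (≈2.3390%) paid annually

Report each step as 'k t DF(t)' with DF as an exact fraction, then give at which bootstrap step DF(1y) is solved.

1 1 2463/2500
2 2 9431/10000
3 3 9043/10000
4 4 9011/10000
5 5 8973/10000
6 6 8713/10000
DF(1y) is solved at step 1

step 1 [1y] swap r/1=37/2463: DF=(1 − 37/2463·(0))/(1+37/2463) = 2463/2500 ≈ 0.985200
step 2 [2y] swap r/1=569/19283: DF=(1 − 569/19283·(0.985200))/(1+569/19283) = 9431/10000 ≈ 0.943100
step 3 [3y] swap r/1=319/9442: DF=(1 − 319/9442·(0.985200+0.943100))/(1+319/9442) = 9043/10000 ≈ 0.904300
step 4 [4y] zero: DF = P = 9011/10000 ≈ 0.901100
step 5 [5y] zero: DF = P = 8973/10000 ≈ 0.897300
step 6 [6y] swap r/1=429/18341: DF=(1 − 429/18341·(0.985200+0.943100+0.904300+0.901100+0.897300))/(1+429/18341) = 8713/10000 ≈ 0.871300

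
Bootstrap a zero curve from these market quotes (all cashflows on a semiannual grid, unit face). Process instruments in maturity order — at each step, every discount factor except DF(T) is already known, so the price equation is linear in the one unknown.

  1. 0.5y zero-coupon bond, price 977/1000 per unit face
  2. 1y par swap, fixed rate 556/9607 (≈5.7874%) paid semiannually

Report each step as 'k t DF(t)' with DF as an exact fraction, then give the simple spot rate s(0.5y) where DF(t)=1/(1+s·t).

step 1 [0.5y] zero: DF = P = 977/1000 ≈ 0.977000
step 2 [1y] swap r/2=278/9607: DF=(1 − 278/9607·(0.977000))/(1+278/9607) = 2361/2500 ≈ 0.944400

1 1/2 977/1000
2 1 2361/2500
s(0.5y) = (1/(977/1000) − 1)/(1/2) = 46/977 ≈ 4.7083%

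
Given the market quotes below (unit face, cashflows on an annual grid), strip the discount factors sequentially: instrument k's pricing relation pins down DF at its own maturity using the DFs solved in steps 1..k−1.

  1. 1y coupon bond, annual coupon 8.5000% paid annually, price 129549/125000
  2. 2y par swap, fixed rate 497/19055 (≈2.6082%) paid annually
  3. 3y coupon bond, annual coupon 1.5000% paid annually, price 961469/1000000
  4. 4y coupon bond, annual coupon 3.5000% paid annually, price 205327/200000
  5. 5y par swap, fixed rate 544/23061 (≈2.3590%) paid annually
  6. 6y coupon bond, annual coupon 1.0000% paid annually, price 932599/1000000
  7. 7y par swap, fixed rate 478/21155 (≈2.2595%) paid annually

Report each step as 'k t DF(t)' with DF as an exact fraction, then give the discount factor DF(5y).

1 1 597/625
2 2 9503/10000
3 3 9191/10000
4 4 2241/2500
5 5 557/625
6 6 8777/10000
7 7 4283/5000
DF(5y) = 557/625 ≈ 0.891200

step 1 [1y] bond c/1=17/200: DF=(129549/125000 − 17/200·(0))/(1+17/200) = 597/625 ≈ 0.955200
step 2 [2y] swap r/1=497/19055: DF=(1 − 497/19055·(0.955200))/(1+497/19055) = 9503/10000 ≈ 0.950300
step 3 [3y] bond c/1=3/200: DF=(961469/1000000 − 3/200·(0.955200+0.950300))/(1+3/200) = 9191/10000 ≈ 0.919100
step 4 [4y] bond c/1=7/200: DF=(205327/200000 − 7/200·(0.955200+0.950300+0.919100))/(1+7/200) = 2241/2500 ≈ 0.896400
step 5 [5y] swap r/1=544/23061: DF=(1 − 544/23061·(0.955200+0.950300+0.919100+0.896400))/(1+544/23061) = 557/625 ≈ 0.891200
step 6 [6y] bond c/1=1/100: DF=(932599/1000000 − 1/100·(0.955200+0.950300+0.919100+0.896400+0.891200))/(1+1/100) = 8777/10000 ≈ 0.877700
step 7 [7y] swap r/1=478/21155: DF=(1 − 478/21155·(0.955200+0.950300+0.919100+0.896400+0.891200+0.877700))/(1+478/21155) = 4283/5000 ≈ 0.856600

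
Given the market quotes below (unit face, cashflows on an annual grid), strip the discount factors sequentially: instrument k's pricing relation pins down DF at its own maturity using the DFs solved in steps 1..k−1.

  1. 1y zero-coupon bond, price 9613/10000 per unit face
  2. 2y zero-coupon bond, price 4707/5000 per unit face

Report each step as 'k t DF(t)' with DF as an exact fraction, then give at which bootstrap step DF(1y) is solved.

1 1 9613/10000
2 2 4707/5000
DF(1y) is solved at step 1

step 1 [1y] zero: DF = P = 9613/10000 ≈ 0.961300
step 2 [2y] zero: DF = P = 4707/5000 ≈ 0.941400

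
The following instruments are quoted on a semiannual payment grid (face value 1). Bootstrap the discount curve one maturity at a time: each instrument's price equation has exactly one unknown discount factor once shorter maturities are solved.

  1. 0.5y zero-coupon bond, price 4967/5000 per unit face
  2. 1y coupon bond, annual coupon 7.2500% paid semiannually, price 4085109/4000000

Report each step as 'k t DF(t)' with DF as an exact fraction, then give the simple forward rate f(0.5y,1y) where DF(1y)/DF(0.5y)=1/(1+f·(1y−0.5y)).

step 1 [0.5y] zero: DF = P = 4967/5000 ≈ 0.993400
step 2 [1y] bond c/2=29/800: DF=(4085109/4000000 − 29/800·(0.993400))/(1+29/800) = 2377/2500 ≈ 0.950800

1 1/2 4967/5000
2 1 2377/2500
f(0.5y,1y) = ((4967/5000)/(2377/2500) − 1)/(1/2) = 213/2377 ≈ 8.9609%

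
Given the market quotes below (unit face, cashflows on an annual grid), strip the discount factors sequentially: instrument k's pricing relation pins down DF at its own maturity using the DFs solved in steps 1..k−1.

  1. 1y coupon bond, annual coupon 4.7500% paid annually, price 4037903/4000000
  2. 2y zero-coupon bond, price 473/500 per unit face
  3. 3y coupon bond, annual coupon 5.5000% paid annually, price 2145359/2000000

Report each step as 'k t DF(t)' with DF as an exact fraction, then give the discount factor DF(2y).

1 1 9637/10000
2 2 473/500
3 3 2293/2500
DF(2y) = 473/500 ≈ 0.946000

step 1 [1y] bond c/1=19/400: DF=(4037903/4000000 − 19/400·(0))/(1+19/400) = 9637/10000 ≈ 0.963700
step 2 [2y] zero: DF = P = 473/500 ≈ 0.946000
step 3 [3y] bond c/1=11/200: DF=(2145359/2000000 − 11/200·(0.963700+0.946000))/(1+11/200) = 2293/2500 ≈ 0.917200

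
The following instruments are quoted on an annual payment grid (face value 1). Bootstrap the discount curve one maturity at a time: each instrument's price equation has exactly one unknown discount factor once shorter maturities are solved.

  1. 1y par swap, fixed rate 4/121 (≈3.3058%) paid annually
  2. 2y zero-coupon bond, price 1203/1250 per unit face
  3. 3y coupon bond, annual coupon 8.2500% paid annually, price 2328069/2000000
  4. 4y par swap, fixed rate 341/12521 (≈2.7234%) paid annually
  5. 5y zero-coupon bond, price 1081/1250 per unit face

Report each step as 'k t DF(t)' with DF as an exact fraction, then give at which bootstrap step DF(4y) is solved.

step 1 [1y] swap r/1=4/121: DF=(1 − 4/121·(0))/(1+4/121) = 121/125 ≈ 0.968000
step 2 [2y] zero: DF = P = 1203/1250 ≈ 0.962400
step 3 [3y] bond c/1=33/400: DF=(2328069/2000000 − 33/400·(0.968000+0.962400))/(1+33/400) = 4641/5000 ≈ 0.928200
step 4 [4y] swap r/1=341/12521: DF=(1 − 341/12521·(0.968000+0.962400+0.928200))/(1+341/12521) = 8977/10000 ≈ 0.897700
step 5 [5y] zero: DF = P = 1081/1250 ≈ 0.864800

1 1 121/125
2 2 1203/1250
3 3 4641/5000
4 4 8977/10000
5 5 1081/1250
DF(4y) is solved at step 4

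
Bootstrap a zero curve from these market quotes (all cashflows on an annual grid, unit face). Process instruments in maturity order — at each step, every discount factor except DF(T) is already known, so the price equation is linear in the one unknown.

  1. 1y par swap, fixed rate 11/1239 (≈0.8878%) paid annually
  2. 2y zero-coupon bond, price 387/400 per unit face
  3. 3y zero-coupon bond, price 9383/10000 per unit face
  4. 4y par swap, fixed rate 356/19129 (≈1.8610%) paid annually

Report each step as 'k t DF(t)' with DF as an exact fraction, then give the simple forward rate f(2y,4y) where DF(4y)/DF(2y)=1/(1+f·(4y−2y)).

1 1 1239/1250
2 2 387/400
3 3 9383/10000
4 4 1161/1250
f(2y,4y) = ((387/400)/(1161/1250) − 1)/(2) = 1/48 ≈ 2.0833%

step 1 [1y] swap r/1=11/1239: DF=(1 − 11/1239·(0))/(1+11/1239) = 1239/1250 ≈ 0.991200
step 2 [2y] zero: DF = P = 387/400 ≈ 0.967500
step 3 [3y] zero: DF = P = 9383/10000 ≈ 0.938300
step 4 [4y] swap r/1=356/19129: DF=(1 − 356/19129·(0.991200+0.967500+0.938300))/(1+356/19129) = 1161/1250 ≈ 0.928800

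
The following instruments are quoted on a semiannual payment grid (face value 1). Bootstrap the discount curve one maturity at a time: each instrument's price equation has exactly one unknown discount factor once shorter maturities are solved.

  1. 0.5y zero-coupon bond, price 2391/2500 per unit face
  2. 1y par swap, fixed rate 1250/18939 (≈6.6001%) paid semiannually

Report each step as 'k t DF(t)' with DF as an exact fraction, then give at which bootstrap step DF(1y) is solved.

1 1/2 2391/2500
2 1 15/16
DF(1y) is solved at step 2

step 1 [0.5y] zero: DF = P = 2391/2500 ≈ 0.956400
step 2 [1y] swap r/2=625/18939: DF=(1 − 625/18939·(0.956400))/(1+625/18939) = 15/16 ≈ 0.937500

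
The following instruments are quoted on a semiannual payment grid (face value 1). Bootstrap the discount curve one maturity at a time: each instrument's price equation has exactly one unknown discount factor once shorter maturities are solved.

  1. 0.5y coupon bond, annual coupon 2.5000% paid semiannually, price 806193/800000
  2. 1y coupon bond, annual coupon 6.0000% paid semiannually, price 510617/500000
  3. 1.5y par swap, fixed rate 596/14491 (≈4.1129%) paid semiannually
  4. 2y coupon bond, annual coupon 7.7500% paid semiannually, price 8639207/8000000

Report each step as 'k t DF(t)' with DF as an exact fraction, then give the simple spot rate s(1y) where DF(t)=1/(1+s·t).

step 1 [0.5y] bond c/2=1/80: DF=(806193/800000 − 1/80·(0))/(1+1/80) = 9953/10000 ≈ 0.995300
step 2 [1y] bond c/2=3/100: DF=(510617/500000 − 3/100·(0.995300))/(1+3/100) = 77/80 ≈ 0.962500
step 3 [1.5y] swap r/2=298/14491: DF=(1 − 298/14491·(0.995300+0.962500))/(1+298/14491) = 2351/2500 ≈ 0.940400
step 4 [2y] bond c/2=31/800: DF=(8639207/8000000 − 31/800·(0.995300+0.962500+0.940400))/(1+31/800) = 1863/2000 ≈ 0.931500

1 1/2 9953/10000
2 1 77/80
3 3/2 2351/2500
4 2 1863/2000
s(1y) = (1/(77/80) − 1)/(1) = 3/77 ≈ 3.8961%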